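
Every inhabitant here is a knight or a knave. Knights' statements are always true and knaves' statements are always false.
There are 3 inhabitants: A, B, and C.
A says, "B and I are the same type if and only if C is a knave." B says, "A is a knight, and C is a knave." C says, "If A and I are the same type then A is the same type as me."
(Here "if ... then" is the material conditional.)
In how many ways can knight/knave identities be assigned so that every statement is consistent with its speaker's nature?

Consistent assignments:
  A=knight, B=knave, C=knight
  A=knave, B=knave, C=knight

2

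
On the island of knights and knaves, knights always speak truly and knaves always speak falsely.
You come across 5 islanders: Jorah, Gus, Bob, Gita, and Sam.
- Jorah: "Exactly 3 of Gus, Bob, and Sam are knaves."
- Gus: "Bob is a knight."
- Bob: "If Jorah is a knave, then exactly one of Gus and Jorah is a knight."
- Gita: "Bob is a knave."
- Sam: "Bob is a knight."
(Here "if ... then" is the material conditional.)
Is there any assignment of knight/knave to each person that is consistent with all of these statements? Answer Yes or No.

Yes

One consistent assignment: Jorah=knave, Gus=knight, Bob=knight, Gita=knave, Sam=knight.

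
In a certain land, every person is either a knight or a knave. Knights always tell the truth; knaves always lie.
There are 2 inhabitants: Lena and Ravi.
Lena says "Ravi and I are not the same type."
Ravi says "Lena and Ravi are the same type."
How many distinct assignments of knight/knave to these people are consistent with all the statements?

1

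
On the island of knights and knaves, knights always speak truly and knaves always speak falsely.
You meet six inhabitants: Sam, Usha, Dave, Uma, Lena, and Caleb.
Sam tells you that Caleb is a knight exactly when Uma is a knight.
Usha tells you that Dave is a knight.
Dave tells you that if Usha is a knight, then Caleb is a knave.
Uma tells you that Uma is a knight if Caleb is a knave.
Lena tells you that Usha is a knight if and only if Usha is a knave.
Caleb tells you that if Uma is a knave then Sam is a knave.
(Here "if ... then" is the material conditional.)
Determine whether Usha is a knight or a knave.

Usha is a knight.

Consistent assignments: {Sam=knight, Usha=knight, Dave=knight, Uma=knave, Lena=knave, Caleb=knave}
In every consistent assignment, Usha is a knight.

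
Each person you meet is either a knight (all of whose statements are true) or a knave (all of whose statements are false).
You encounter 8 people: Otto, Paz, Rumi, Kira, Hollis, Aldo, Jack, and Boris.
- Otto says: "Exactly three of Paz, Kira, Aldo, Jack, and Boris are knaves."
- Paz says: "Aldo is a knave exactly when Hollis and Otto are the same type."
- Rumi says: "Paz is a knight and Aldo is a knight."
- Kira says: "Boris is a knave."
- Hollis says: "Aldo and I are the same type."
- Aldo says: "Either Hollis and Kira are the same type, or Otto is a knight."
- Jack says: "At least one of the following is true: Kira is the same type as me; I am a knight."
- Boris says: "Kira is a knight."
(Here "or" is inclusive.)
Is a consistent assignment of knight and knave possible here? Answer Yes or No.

No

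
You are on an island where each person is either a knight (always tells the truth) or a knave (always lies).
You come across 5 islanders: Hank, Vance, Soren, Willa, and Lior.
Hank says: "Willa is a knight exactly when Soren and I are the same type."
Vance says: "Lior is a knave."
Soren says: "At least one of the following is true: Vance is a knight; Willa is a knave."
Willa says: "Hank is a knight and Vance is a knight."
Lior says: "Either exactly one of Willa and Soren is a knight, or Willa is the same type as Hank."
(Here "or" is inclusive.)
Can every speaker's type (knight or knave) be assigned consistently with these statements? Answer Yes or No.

No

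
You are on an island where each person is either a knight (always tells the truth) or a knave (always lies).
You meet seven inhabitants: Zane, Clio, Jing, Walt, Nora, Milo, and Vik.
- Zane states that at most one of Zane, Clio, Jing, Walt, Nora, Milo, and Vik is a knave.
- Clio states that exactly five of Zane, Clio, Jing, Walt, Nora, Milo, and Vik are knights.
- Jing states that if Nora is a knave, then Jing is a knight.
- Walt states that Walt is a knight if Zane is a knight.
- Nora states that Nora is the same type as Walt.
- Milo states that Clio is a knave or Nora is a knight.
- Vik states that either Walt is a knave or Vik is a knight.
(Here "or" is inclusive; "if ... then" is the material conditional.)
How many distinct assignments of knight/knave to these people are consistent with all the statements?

7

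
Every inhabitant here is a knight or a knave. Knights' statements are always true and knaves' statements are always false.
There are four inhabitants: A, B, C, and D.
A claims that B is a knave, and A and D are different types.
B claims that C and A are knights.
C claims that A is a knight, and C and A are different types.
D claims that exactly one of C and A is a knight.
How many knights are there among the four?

0

The unique consistent assignment is A=knave, B=knave, C=knave, D=knave.
That has 0 knights.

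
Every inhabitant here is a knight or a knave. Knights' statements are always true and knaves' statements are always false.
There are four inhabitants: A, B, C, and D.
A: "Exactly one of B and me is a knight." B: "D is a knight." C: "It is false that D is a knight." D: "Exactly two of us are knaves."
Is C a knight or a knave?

C is a knight.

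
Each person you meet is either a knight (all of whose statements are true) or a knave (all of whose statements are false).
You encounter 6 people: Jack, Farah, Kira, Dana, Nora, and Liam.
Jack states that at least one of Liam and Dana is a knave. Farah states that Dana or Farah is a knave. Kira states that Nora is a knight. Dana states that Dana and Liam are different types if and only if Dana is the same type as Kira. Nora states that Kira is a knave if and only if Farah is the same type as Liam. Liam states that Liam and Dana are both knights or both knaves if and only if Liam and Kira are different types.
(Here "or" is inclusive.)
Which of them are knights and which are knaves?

Jack is a knight; "at least one of Liam and Dana is a knave" is true, as required.
Farah is a knight; "Dana or Farah is a knave" is true, as required.
Kira is a knave; "Nora is a knight" is False, as required.
Dana is a knave, so "Dana and Liam are different types if and only if Dana is the same type as Kira" must be False — and it is.
As a knave, Nora's statement "Kira is a knave if and only if Farah is the same type as Liam" should be False; it is.
Liam is a knave, and the claim "Liam and Dana are both knights or both knaves if and only if Liam and Kira are different types" is indeed False.

Knights: Jack and Farah. Knaves: Kira, Dana, Nora, and Liam.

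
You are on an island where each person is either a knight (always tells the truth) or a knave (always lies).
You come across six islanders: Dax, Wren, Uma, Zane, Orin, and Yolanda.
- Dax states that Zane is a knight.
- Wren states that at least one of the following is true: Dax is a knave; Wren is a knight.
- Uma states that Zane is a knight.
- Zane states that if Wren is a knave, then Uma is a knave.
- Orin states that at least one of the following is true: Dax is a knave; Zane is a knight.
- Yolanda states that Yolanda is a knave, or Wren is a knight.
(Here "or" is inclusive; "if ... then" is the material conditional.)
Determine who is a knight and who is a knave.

Knights: Dax, Wren, Uma, Zane, Orin, and Yolanda. Knaves: none.

As a knight, Dax's statement "Zane is a knight" should be true; it is.
Wren is a knight; "at least one of the following is true: Dax is a knave; Wren is a knight" is true, as required.
Uma is a knight; "Zane is a knight" is true, as required.
Zane is a knight; "if Wren is a knave, then Uma is a knave" is true, as required.
As a knight, Orin's statement "at least one of the following is true: Dax is a knave; Zane is a knight" should be true; it is.
As a knight, Yolanda's statement "Yolanda is a knave, or Wren is a knight" should be true; it is.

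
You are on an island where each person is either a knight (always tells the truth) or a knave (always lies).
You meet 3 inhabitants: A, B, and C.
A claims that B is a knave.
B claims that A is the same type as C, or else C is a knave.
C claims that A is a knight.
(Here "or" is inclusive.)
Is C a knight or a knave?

C is a knave.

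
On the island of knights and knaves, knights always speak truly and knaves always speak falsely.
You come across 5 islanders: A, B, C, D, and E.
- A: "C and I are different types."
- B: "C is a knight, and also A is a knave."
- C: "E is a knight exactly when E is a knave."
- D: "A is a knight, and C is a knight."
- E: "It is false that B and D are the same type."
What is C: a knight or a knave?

C is a knave.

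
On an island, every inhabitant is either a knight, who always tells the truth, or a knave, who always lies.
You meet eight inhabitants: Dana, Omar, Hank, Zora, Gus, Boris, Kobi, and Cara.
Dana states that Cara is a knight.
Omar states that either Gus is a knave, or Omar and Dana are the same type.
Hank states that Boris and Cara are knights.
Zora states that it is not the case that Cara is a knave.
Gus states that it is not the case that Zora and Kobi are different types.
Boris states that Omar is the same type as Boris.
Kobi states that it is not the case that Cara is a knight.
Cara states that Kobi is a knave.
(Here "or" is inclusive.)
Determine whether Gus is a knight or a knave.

Gus is a knave.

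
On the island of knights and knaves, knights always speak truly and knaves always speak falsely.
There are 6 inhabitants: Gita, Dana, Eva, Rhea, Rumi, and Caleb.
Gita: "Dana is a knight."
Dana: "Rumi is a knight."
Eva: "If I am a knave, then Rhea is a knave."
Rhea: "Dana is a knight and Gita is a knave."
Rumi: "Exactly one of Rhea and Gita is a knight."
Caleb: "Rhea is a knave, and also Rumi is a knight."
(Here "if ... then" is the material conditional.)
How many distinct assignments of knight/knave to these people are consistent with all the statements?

2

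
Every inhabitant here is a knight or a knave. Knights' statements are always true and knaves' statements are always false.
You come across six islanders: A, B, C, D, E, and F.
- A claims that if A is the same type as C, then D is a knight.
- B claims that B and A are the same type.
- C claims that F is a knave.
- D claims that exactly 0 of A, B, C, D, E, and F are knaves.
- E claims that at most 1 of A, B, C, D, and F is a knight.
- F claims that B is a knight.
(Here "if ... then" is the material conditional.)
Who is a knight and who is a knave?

A is a knight, B is a knight, C is a knave, D is a knave, E is a knave, and F is a knight.

A is a knight, and the claim "if A is the same type as C, then D is a knight" is indeed True.
B (knight): "B and A are the same type" — True. ✓
C is a knave, and the claim "F is a knave" is indeed False.
D (knave): "exactly 0 of A, B, C, D, E, and F are knaves" — False. ✓
As a knave, E's statement "at most 1 of A, B, C, D, and F is a knight" should be False; it is.
F is a knight, and the claim "B is a knight" is indeed True.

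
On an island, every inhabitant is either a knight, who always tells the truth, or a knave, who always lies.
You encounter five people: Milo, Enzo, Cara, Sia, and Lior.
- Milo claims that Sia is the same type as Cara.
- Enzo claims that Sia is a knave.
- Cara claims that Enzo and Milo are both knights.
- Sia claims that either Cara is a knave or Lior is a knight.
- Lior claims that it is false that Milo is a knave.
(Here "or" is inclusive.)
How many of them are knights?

1

The unique consistent assignment is Milo=knave, Enzo=knave, Cara=knave, Sia=knight, Lior=knave.
That has 1 knight.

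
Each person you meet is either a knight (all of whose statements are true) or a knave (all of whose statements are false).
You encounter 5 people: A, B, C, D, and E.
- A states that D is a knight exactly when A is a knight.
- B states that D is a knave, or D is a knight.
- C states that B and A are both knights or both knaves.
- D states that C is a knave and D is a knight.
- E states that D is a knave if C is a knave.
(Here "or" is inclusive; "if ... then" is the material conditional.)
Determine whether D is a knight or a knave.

D is a knight.

Consistent assignments: {A=knave, B=knight, C=knave, D=knight, E=knave}
In every consistent assignment, D is a knight.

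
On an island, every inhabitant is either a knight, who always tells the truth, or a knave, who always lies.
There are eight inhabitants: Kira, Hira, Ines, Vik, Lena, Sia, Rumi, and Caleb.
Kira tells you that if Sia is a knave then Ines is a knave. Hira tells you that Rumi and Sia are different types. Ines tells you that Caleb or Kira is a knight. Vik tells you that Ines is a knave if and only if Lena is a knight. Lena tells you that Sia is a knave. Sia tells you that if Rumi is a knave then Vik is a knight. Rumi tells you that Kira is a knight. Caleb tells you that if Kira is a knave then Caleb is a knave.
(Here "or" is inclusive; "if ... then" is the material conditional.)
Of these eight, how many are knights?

6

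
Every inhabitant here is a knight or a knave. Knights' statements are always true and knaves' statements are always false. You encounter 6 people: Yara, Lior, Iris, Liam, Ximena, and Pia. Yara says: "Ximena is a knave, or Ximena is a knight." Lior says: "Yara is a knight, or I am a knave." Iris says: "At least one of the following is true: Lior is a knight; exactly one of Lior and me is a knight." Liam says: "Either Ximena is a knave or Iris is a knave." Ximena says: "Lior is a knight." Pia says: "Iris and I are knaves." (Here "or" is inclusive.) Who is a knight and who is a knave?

Yara (knight): "Ximena is a knave, or Ximena is a knight" — true. ✓
Lior is a knight; "Yara is a knight, or I am a knave" is true, as required.
As a knight, Iris's statement "at least one of the following is true: Lior is a knight; exactly one of Lior and me is a knight" should be true; it is.
Liam is a knave, so "either Ximena is a knave or Iris is a knave" must be false — and it is.
Ximena is a knight; "Lior is a knight" is true, as required.
Since Pia is a knave, "Iris and I are knaves" needs to be false, which holds.

Yara is a knight, Lior is a knight, Iris is a knight, Liam is a knave, Ximena is a knight, and Pia is a knave.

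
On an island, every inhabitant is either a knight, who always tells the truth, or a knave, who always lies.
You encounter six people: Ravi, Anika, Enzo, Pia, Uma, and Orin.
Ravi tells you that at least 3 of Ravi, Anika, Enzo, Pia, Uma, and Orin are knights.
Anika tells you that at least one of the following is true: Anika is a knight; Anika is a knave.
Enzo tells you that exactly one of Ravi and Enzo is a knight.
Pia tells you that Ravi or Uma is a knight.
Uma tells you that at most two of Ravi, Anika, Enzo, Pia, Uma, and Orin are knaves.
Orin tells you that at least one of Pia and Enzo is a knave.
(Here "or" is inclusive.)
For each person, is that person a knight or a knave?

Ravi is a knave, Anika is a knight, Enzo is a knave, Pia is a knave, Uma is a knave, and Orin is a knight.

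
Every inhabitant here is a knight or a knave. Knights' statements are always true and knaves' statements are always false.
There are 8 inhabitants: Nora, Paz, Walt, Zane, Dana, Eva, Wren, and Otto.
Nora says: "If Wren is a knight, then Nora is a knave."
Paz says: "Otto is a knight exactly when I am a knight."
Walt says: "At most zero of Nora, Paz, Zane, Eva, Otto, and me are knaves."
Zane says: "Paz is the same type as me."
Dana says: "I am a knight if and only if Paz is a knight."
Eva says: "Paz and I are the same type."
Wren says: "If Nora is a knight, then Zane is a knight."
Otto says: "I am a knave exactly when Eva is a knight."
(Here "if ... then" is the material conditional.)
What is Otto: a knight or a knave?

Otto is a knight.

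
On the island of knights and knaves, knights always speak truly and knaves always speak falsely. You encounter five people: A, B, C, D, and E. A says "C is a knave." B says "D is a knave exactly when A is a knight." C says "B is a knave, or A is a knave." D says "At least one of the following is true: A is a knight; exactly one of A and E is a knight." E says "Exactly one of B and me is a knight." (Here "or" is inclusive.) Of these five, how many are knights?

1

The unique consistent assignment is A=knave, B=knave, C=knight, D=knave, E=knave.
That has 1 knight.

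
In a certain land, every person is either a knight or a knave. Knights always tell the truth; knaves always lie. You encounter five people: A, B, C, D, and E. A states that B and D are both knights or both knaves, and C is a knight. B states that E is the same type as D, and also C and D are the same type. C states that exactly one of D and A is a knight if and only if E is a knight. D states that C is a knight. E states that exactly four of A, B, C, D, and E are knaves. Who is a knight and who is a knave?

A (knave): "B and D are both knights or both knaves, and C is a knight" — false. ✓
Since B is a knave, "E is the same type as D, and also C and D are the same type" needs to be false, which holds.
C is a knave, and the claim "exactly one of D and A is a knight if and only if E is a knight" is indeed false.
D is a knave, so "C is a knight" must be false — and it is.
As a knight, E's statement "exactly four of A, B, C, D, and E are knaves" should be true; it is.

A is a knave, B is a knave, C is a knave, D is a knave, and E is a knight.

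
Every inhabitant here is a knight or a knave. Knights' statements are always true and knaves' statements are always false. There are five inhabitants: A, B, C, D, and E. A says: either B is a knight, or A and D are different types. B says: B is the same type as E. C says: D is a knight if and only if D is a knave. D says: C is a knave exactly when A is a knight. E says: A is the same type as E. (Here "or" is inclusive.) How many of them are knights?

4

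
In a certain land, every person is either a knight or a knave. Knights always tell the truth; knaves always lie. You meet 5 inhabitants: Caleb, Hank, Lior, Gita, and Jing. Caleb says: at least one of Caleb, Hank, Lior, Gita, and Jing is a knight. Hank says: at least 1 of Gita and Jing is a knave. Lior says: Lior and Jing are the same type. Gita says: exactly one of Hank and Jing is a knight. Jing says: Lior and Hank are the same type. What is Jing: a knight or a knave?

Consistent assignments: {Caleb=knight, Hank=knight, Lior=knight, Gita=knave, Jing=knight}; {Caleb=knight, Hank=knave, Lior=knave, Gita=knight, Jing=knight}
In every consistent assignment, Jing is a knight.

Jing is a knight.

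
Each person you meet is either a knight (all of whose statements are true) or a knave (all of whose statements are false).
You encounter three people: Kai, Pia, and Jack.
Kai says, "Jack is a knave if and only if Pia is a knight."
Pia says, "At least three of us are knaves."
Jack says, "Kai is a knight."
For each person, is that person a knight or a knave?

Kai is a knight, so "Jack is a knave if and only if Pia is a knight" must be True — and it is.
Pia is a knave; "at least three of us are knaves" is false, as required.
Since Jack is a knight, "Kai is a knight" needs to be True, which holds.

Kai is a knight, Pia is a knave, and Jack is a knight.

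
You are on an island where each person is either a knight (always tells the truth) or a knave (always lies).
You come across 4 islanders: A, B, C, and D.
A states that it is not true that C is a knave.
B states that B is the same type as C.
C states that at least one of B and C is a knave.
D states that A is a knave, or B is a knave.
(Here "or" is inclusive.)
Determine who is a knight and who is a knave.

A is a knight, and the claim "it is not true that C is a knave" is indeed true.
Since B is a knave, "B is the same type as C" needs to be False, which holds.
C is a knight; "at least one of B and C is a knave" is true, as required.
D is a knight, and the claim "A is a knave, or B is a knave" is indeed true.

Knights: A, C, and D. Knaves: B.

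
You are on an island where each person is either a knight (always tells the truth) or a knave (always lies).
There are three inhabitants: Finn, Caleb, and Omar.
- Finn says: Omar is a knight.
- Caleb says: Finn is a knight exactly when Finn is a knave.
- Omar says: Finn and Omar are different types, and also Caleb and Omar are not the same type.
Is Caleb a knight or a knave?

Caleb is a knave.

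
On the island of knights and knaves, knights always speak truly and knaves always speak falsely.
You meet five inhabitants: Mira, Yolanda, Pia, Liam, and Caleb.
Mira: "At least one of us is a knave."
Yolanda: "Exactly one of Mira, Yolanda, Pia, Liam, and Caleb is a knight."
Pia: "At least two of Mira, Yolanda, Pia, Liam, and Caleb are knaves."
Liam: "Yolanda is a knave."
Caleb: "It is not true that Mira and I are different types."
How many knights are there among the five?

3

The unique consistent assignment is Mira=knight, Yolanda=knave, Pia=knight, Liam=knight, Caleb=knave.
That has 3 knights.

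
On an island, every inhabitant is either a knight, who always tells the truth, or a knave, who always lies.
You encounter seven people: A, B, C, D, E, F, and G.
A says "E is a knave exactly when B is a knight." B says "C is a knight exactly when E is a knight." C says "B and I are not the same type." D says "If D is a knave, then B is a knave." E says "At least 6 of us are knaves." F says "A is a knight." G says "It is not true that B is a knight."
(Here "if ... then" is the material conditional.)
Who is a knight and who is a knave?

A is a knave, B is a knave, C is a knight, D is a knight, E is a knave, F is a knave, and G is a knight.

A is a knave; "E is a knave exactly when B is a knight" is false, as required.
B is a knave; "C is a knight exactly when E is a knight" is false, as required.
Since C is a knight, "B and I are not the same type" needs to be true, which holds.
Since D is a knight, "if D is a knave, then B is a knave" needs to be true, which holds.
E is a knave, and the claim "at least 6 of us are knaves" is indeed false.
F is a knave; "A is a knight" is false, as required.
G is a knight, so "it is not true that B is a knight" must be true — and it is.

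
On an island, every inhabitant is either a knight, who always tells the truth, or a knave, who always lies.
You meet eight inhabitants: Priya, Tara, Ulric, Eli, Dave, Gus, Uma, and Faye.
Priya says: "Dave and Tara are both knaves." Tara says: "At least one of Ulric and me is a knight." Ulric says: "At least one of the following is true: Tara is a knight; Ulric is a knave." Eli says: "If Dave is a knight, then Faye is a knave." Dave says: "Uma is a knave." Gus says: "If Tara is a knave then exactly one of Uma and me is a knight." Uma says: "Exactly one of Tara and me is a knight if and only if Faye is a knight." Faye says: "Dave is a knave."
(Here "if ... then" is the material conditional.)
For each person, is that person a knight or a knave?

As a knave, Priya's statement "Dave and Tara are both knaves" should be False; it is.
As a knight, Tara's statement "at least one of Ulric and me is a knight" should be true; it is.
Ulric is a knight, and the claim "at least one of the following is true: Tara is a knight; Ulric is a knave" is indeed true.
Eli is a knight; "if Dave is a knight, then Faye is a knave" is true, as required.
Dave is a knight; "Uma is a knave" is true, as required.
Gus is a knight, so "if Tara is a knave then exactly one of Uma and me is a knight" must be true — and it is.
Since Uma is a knave, "exactly one of Tara and me is a knight if and only if Faye is a knight" needs to be False, which holds.
Faye is a knave, so "Dave is a knave" must be False — and it is.

Knights: Tara, Ulric, Eli, Dave, and Gus. Knaves: Priya, Uma, and Faye.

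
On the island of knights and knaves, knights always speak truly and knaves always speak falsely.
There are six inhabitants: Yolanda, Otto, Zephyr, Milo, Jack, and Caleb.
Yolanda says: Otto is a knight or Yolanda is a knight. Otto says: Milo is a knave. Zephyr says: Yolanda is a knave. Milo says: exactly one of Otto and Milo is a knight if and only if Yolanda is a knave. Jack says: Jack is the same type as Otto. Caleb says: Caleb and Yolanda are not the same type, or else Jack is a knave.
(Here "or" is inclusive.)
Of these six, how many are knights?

The unique consistent assignment is Yolanda=knight, Otto=knight, Zephyr=knave, Milo=knave, Jack=knave, Caleb=knight.
That has 3 knights.

3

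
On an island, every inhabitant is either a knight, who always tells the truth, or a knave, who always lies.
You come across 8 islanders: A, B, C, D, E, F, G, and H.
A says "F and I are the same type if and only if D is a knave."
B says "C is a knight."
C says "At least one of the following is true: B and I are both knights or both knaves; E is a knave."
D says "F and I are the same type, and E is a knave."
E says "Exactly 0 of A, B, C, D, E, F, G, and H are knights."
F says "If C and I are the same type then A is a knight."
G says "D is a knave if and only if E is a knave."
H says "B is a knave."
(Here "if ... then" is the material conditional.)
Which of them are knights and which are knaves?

A is a knight, B is a knight, C is a knight, D is a knave, E is a knave, F is a knight, G is a knight, and H is a knave.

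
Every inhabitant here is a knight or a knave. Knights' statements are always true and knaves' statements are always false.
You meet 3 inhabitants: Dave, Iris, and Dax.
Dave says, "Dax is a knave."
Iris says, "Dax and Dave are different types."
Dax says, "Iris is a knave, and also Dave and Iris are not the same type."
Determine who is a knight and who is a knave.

Knights: Dave and Iris. Knaves: Dax.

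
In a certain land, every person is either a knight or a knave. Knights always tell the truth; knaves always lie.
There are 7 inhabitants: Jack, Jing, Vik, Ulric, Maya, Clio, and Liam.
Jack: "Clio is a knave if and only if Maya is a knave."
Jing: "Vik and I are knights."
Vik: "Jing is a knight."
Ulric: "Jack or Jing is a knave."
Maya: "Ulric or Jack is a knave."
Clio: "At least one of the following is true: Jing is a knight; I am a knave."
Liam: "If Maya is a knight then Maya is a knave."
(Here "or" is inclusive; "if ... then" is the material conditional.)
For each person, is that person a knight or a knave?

Jack is a knight, Jing is a knight, Vik is a knight, Ulric is a knave, Maya is a knight, Clio is a knight, and Liam is a knave.

Jack is a knight, so "Clio is a knave if and only if Maya is a knave" must be true — and it is.
Jing is a knight, and the claim "Vik and I are knights" is indeed true.
Vik (knight): "Jing is a knight" — true. ✓
Ulric (knave): "Jack or Jing is a knave" — false. ✓
Maya is a knight, and the claim "Ulric or Jack is a knave" is indeed true.
As a knight, Clio's statement "at least one of the following is true: Jing is a knight; I am a knave" should be true; it is.
Liam is a knave, so "if Maya is a knight then Maya is a knave" must be false — and it is.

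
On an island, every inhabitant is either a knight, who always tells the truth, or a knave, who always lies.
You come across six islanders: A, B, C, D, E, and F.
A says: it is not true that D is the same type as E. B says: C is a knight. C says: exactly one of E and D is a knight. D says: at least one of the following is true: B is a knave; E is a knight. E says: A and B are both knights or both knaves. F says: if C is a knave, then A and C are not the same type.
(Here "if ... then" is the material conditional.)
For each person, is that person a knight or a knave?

A is a knave, B is a knave, C is a knave, D is a knight, E is a knight, and F is a knave.

A (knave): "it is not true that D is the same type as E" — False. ✓
B is a knave, so "C is a knight" must be False — and it is.
As a knave, C's statement "exactly one of E and D is a knight" should be False; it is.
D is a knight, so "at least one of the following is true: B is a knave; E is a knight" must be True — and it is.
E (knight): "A and B are both knights or both knaves" — True. ✓
F is a knave, and the claim "if C is a knave, then A and C are not the same type" is indeed False.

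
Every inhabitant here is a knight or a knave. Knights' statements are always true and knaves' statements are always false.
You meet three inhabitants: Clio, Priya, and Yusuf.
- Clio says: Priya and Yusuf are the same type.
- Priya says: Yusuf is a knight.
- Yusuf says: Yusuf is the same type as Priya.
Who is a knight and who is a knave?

Clio is a knight, Priya is a knight, and Yusuf is a knight.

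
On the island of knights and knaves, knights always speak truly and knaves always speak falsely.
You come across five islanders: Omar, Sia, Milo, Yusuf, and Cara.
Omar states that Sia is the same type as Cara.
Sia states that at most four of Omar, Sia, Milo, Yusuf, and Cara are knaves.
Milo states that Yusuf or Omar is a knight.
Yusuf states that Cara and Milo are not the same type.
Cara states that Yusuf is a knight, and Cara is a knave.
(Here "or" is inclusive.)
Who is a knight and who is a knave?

Knights: Sia. Knaves: Omar, Milo, Yusuf, and Cara.

Since Omar is a knave, "Sia is the same type as Cara" needs to be false, which holds.
Sia (knight): "at most four of Omar, Sia, Milo, Yusuf, and Cara are knaves" — true. ✓
Since Milo is a knave, "Yusuf or Omar is a knight" needs to be false, which holds.
Since Yusuf is a knave, "Cara and Milo are not the same type" needs to be false, which holds.
Since Cara is a knave, "Yusuf is a knight, and Cara is a knave" needs to be false, which holds.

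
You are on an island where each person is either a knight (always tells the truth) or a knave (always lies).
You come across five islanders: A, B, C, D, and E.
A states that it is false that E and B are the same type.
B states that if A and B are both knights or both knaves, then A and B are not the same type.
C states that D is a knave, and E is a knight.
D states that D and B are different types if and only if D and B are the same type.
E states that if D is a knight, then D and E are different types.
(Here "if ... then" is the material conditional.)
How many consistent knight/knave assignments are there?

1

Consistent assignments:
  A=knave, B=knight, C=knight, D=knave, E=knight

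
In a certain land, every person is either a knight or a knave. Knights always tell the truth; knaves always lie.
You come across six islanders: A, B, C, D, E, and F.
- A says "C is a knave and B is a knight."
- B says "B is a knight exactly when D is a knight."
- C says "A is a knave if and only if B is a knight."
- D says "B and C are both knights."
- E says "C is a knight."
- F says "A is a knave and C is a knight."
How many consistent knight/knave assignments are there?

Consistent assignments:
  A=knave, B=knight, C=knight, D=knight, E=knight, F=knight

1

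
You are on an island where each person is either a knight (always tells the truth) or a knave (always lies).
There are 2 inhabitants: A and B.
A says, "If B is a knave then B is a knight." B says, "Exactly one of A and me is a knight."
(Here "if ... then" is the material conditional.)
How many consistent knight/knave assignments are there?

1

Consistent assignments:
  A=knave, B=knave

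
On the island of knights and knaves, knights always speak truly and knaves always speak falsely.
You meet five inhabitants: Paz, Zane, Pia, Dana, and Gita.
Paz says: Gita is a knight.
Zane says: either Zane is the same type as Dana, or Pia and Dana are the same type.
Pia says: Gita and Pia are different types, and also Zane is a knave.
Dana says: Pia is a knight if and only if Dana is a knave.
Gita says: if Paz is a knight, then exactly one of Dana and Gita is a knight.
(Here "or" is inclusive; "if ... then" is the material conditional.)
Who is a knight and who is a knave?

Paz (knight): "Gita is a knight" — True. ✓
Since Zane is a knight, "either Zane is the same type as Dana, or Pia and Dana are the same type" needs to be True, which holds.
Pia is a knave, so "Gita and Pia are different types, and also Zane is a knave" must be false — and it is.
Since Dana is a knave, "Pia is a knight if and only if Dana is a knave" needs to be false, which holds.
As a knight, Gita's statement "if Paz is a knight, then exactly one of Dana and Gita is a knight" should be True; it is.

Paz is a knight, Zane is a knight, Pia is a knave, Dana is a knave, and Gita is a knight.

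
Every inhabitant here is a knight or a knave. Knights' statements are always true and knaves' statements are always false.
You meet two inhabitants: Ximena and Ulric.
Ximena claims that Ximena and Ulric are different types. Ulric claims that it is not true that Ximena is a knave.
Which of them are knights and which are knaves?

Suppose Ximena is a knight. Then Ximena's statement "Ximena and Ulric are different types" would have to be true. Checking the 2 ways to assign the others, none is consistent with every speaker.
(For instance, with Ulric=knave, Ulric's claim "it is not true that Ximena is a knave" comes out true where it would need to be false.)
So Ximena must be a knave, making "Ximena and Ulric are different types" false. Taking Ximena=knave, Ulric=knave, each remaining statement checks out:
  Ulric (knave): "it is not true that Ximena is a knave" — false. ✓
This is the unique consistent assignment.

Knights: none. Knaves: Ximena and Ulric.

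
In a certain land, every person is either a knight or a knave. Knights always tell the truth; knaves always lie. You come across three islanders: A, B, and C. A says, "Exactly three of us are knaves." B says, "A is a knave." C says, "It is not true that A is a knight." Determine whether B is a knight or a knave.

Consistent assignments: {A=knave, B=knight, C=knight}
In every consistent assignment, B is a knight.

B is a knight.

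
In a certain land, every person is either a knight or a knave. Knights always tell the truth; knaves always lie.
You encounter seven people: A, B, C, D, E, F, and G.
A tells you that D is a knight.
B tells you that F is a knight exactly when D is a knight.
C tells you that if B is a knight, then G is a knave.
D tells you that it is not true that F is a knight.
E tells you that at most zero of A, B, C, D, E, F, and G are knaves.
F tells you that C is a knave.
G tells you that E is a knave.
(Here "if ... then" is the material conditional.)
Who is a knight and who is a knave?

Knights: A, C, D, and G. Knaves: B, E, and F.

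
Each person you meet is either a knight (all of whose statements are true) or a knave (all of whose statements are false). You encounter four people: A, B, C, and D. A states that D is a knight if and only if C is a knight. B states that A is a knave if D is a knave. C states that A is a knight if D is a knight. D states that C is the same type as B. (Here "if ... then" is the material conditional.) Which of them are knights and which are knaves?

Knights: A, B, C, and D. Knaves: none.

A is a knight; "D is a knight if and only if C is a knight" is True, as required.
B (knight): "A is a knave if D is a knave" — True. ✓
C is a knight; "A is a knight if D is a knight" is True, as required.
As a knight, D's statement "C is the same type as B" should be True; it is.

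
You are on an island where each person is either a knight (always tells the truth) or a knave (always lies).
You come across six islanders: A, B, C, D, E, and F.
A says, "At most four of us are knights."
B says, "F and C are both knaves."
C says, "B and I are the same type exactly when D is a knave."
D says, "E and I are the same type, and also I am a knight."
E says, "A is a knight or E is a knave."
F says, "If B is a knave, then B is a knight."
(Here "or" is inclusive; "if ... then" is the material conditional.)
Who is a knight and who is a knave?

A is a knight, and the claim "at most four of us are knights" is indeed true.
B is a knave, and the claim "F and C are both knaves" is indeed False.
C is a knight; "B and I are the same type exactly when D is a knave" is true, as required.
As a knight, D's statement "E and I are the same type, and also I am a knight" should be true; it is.
Since E is a knight, "A is a knight or E is a knave" needs to be true, which holds.
Since F is a knave, "if B is a knave, then B is a knight" needs to be False, which holds.

A is a knight, B is a knave, C is a knight, D is a knight, E is a knight, and F is a knave.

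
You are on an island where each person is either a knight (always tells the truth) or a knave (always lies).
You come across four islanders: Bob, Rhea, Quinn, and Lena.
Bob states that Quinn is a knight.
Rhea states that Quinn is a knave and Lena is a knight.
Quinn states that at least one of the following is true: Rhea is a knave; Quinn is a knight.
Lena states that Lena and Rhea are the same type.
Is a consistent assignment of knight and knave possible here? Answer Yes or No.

Yes

One consistent assignment: Bob=knave, Rhea=knight, Quinn=knave, Lena=knight.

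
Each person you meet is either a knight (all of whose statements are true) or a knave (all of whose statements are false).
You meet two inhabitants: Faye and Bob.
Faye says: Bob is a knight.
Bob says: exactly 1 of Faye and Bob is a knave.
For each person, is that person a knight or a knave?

Faye (knave): "Bob is a knight" — False. ✓
Bob (knave): "exactly 1 of Faye and Bob is a knave" — False. ✓

Faye is a knave and Bob is a knave.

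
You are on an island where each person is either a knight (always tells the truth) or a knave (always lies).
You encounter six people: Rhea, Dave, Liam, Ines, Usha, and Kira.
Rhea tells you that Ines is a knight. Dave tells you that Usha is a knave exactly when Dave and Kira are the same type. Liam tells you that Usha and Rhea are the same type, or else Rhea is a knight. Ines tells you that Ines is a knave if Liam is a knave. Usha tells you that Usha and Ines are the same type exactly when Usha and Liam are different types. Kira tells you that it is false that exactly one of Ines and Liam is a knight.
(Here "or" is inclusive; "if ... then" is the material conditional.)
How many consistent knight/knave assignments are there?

2

Consistent assignments:
  Rhea=knight, Dave=knight, Liam=knight, Ines=knight, Usha=knave, Kira=knight
  Rhea=knight, Dave=knave, Liam=knight, Ines=knight, Usha=knave, Kira=knight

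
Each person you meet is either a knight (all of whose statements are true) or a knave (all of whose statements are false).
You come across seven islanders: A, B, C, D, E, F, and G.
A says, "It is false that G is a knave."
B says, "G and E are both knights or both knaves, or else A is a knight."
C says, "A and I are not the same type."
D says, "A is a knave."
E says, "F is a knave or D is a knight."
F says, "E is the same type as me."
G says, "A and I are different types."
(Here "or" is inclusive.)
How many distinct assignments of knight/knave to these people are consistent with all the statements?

4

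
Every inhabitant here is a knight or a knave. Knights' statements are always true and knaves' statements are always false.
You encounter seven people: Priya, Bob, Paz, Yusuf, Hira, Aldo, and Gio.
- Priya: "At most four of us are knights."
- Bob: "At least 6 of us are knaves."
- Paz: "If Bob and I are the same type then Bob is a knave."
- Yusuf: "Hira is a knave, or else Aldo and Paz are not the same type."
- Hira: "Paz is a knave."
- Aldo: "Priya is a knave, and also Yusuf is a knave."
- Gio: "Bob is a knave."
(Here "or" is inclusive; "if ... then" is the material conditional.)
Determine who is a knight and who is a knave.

Priya is a knight, Bob is a knave, Paz is a knight, Yusuf is a knight, Hira is a knave, Aldo is a knave, and Gio is a knight.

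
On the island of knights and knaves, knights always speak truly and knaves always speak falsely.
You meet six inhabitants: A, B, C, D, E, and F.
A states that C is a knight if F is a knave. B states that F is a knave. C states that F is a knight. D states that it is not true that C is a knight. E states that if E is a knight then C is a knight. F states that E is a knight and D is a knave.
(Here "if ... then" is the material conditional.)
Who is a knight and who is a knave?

A is a knight, and the claim "C is a knight if F is a knave" is indeed True.
B is a knave, and the claim "F is a knave" is indeed False.
C is a knight, and the claim "F is a knight" is indeed True.
D (knave): "it is not true that C is a knight" — False. ✓
E is a knight, so "if E is a knight then C is a knight" must be True — and it is.
F is a knight; "E is a knight and D is a knave" is True, as required.

A is a knight, B is a knave, C is a knight, D is a knave, E is a knight, and F is a knight.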